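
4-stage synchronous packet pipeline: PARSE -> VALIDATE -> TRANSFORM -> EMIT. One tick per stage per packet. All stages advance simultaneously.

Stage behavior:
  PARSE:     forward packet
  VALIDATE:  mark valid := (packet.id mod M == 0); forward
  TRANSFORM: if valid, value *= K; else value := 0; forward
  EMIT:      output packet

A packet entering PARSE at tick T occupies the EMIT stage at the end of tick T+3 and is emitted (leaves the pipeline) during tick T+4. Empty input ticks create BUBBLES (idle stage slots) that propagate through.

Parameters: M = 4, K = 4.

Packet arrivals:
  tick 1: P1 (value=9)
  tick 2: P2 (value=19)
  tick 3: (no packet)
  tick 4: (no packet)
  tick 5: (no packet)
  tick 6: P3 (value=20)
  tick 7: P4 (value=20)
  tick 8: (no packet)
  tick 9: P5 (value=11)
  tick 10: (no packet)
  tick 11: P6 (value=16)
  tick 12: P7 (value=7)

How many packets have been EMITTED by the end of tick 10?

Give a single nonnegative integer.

Answer: 3

Derivation:
Tick 1: [PARSE:P1(v=9,ok=F), VALIDATE:-, TRANSFORM:-, EMIT:-] out:-; in:P1
Tick 2: [PARSE:P2(v=19,ok=F), VALIDATE:P1(v=9,ok=F), TRANSFORM:-, EMIT:-] out:-; in:P2
Tick 3: [PARSE:-, VALIDATE:P2(v=19,ok=F), TRANSFORM:P1(v=0,ok=F), EMIT:-] out:-; in:-
Tick 4: [PARSE:-, VALIDATE:-, TRANSFORM:P2(v=0,ok=F), EMIT:P1(v=0,ok=F)] out:-; in:-
Tick 5: [PARSE:-, VALIDATE:-, TRANSFORM:-, EMIT:P2(v=0,ok=F)] out:P1(v=0); in:-
Tick 6: [PARSE:P3(v=20,ok=F), VALIDATE:-, TRANSFORM:-, EMIT:-] out:P2(v=0); in:P3
Tick 7: [PARSE:P4(v=20,ok=F), VALIDATE:P3(v=20,ok=F), TRANSFORM:-, EMIT:-] out:-; in:P4
Tick 8: [PARSE:-, VALIDATE:P4(v=20,ok=T), TRANSFORM:P3(v=0,ok=F), EMIT:-] out:-; in:-
Tick 9: [PARSE:P5(v=11,ok=F), VALIDATE:-, TRANSFORM:P4(v=80,ok=T), EMIT:P3(v=0,ok=F)] out:-; in:P5
Tick 10: [PARSE:-, VALIDATE:P5(v=11,ok=F), TRANSFORM:-, EMIT:P4(v=80,ok=T)] out:P3(v=0); in:-
Emitted by tick 10: ['P1', 'P2', 'P3']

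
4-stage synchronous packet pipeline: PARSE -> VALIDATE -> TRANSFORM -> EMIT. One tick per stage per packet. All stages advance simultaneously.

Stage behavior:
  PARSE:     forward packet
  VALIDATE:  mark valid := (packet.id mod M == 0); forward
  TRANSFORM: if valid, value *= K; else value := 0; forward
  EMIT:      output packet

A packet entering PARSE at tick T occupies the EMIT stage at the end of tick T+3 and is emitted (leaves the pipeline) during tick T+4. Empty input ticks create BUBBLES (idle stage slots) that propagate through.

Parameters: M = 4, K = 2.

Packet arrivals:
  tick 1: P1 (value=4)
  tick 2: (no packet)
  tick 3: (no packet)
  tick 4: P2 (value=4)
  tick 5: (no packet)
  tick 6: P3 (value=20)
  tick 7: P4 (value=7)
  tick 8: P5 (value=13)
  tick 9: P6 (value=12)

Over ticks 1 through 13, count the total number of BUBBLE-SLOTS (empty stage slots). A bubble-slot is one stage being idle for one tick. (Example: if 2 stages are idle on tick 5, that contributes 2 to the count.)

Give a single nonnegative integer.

Answer: 28

Derivation:
Tick 1: [PARSE:P1(v=4,ok=F), VALIDATE:-, TRANSFORM:-, EMIT:-] out:-; bubbles=3
Tick 2: [PARSE:-, VALIDATE:P1(v=4,ok=F), TRANSFORM:-, EMIT:-] out:-; bubbles=3
Tick 3: [PARSE:-, VALIDATE:-, TRANSFORM:P1(v=0,ok=F), EMIT:-] out:-; bubbles=3
Tick 4: [PARSE:P2(v=4,ok=F), VALIDATE:-, TRANSFORM:-, EMIT:P1(v=0,ok=F)] out:-; bubbles=2
Tick 5: [PARSE:-, VALIDATE:P2(v=4,ok=F), TRANSFORM:-, EMIT:-] out:P1(v=0); bubbles=3
Tick 6: [PARSE:P3(v=20,ok=F), VALIDATE:-, TRANSFORM:P2(v=0,ok=F), EMIT:-] out:-; bubbles=2
Tick 7: [PARSE:P4(v=7,ok=F), VALIDATE:P3(v=20,ok=F), TRANSFORM:-, EMIT:P2(v=0,ok=F)] out:-; bubbles=1
Tick 8: [PARSE:P5(v=13,ok=F), VALIDATE:P4(v=7,ok=T), TRANSFORM:P3(v=0,ok=F), EMIT:-] out:P2(v=0); bubbles=1
Tick 9: [PARSE:P6(v=12,ok=F), VALIDATE:P5(v=13,ok=F), TRANSFORM:P4(v=14,ok=T), EMIT:P3(v=0,ok=F)] out:-; bubbles=0
Tick 10: [PARSE:-, VALIDATE:P6(v=12,ok=F), TRANSFORM:P5(v=0,ok=F), EMIT:P4(v=14,ok=T)] out:P3(v=0); bubbles=1
Tick 11: [PARSE:-, VALIDATE:-, TRANSFORM:P6(v=0,ok=F), EMIT:P5(v=0,ok=F)] out:P4(v=14); bubbles=2
Tick 12: [PARSE:-, VALIDATE:-, TRANSFORM:-, EMIT:P6(v=0,ok=F)] out:P5(v=0); bubbles=3
Tick 13: [PARSE:-, VALIDATE:-, TRANSFORM:-, EMIT:-] out:P6(v=0); bubbles=4
Total bubble-slots: 28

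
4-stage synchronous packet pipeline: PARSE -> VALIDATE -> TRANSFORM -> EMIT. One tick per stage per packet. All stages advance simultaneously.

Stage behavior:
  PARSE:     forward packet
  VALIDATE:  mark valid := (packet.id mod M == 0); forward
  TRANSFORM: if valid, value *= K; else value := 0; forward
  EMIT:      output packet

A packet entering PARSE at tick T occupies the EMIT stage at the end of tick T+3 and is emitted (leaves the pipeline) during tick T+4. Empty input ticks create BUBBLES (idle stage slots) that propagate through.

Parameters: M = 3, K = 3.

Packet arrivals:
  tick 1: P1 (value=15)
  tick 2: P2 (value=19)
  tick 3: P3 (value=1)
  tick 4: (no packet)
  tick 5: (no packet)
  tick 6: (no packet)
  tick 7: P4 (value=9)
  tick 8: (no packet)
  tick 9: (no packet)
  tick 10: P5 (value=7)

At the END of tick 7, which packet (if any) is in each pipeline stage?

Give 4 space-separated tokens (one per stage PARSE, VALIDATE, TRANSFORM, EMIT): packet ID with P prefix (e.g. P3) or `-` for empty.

Answer: P4 - - -

Derivation:
Tick 1: [PARSE:P1(v=15,ok=F), VALIDATE:-, TRANSFORM:-, EMIT:-] out:-; in:P1
Tick 2: [PARSE:P2(v=19,ok=F), VALIDATE:P1(v=15,ok=F), TRANSFORM:-, EMIT:-] out:-; in:P2
Tick 3: [PARSE:P3(v=1,ok=F), VALIDATE:P2(v=19,ok=F), TRANSFORM:P1(v=0,ok=F), EMIT:-] out:-; in:P3
Tick 4: [PARSE:-, VALIDATE:P3(v=1,ok=T), TRANSFORM:P2(v=0,ok=F), EMIT:P1(v=0,ok=F)] out:-; in:-
Tick 5: [PARSE:-, VALIDATE:-, TRANSFORM:P3(v=3,ok=T), EMIT:P2(v=0,ok=F)] out:P1(v=0); in:-
Tick 6: [PARSE:-, VALIDATE:-, TRANSFORM:-, EMIT:P3(v=3,ok=T)] out:P2(v=0); in:-
Tick 7: [PARSE:P4(v=9,ok=F), VALIDATE:-, TRANSFORM:-, EMIT:-] out:P3(v=3); in:P4
At end of tick 7: ['P4', '-', '-', '-']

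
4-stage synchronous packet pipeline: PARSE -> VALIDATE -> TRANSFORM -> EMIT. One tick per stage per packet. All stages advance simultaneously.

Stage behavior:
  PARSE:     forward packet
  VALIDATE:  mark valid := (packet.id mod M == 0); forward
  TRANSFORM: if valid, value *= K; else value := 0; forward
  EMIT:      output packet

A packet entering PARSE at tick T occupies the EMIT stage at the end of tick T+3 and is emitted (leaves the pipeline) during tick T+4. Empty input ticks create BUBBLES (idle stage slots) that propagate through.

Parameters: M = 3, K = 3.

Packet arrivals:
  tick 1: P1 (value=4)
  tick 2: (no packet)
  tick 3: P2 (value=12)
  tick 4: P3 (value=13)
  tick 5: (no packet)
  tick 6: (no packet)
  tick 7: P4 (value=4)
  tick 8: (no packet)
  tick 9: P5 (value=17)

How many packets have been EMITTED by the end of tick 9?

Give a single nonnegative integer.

Answer: 3

Derivation:
Tick 1: [PARSE:P1(v=4,ok=F), VALIDATE:-, TRANSFORM:-, EMIT:-] out:-; in:P1
Tick 2: [PARSE:-, VALIDATE:P1(v=4,ok=F), TRANSFORM:-, EMIT:-] out:-; in:-
Tick 3: [PARSE:P2(v=12,ok=F), VALIDATE:-, TRANSFORM:P1(v=0,ok=F), EMIT:-] out:-; in:P2
Tick 4: [PARSE:P3(v=13,ok=F), VALIDATE:P2(v=12,ok=F), TRANSFORM:-, EMIT:P1(v=0,ok=F)] out:-; in:P3
Tick 5: [PARSE:-, VALIDATE:P3(v=13,ok=T), TRANSFORM:P2(v=0,ok=F), EMIT:-] out:P1(v=0); in:-
Tick 6: [PARSE:-, VALIDATE:-, TRANSFORM:P3(v=39,ok=T), EMIT:P2(v=0,ok=F)] out:-; in:-
Tick 7: [PARSE:P4(v=4,ok=F), VALIDATE:-, TRANSFORM:-, EMIT:P3(v=39,ok=T)] out:P2(v=0); in:P4
Tick 8: [PARSE:-, VALIDATE:P4(v=4,ok=F), TRANSFORM:-, EMIT:-] out:P3(v=39); in:-
Tick 9: [PARSE:P5(v=17,ok=F), VALIDATE:-, TRANSFORM:P4(v=0,ok=F), EMIT:-] out:-; in:P5
Emitted by tick 9: ['P1', 'P2', 'P3']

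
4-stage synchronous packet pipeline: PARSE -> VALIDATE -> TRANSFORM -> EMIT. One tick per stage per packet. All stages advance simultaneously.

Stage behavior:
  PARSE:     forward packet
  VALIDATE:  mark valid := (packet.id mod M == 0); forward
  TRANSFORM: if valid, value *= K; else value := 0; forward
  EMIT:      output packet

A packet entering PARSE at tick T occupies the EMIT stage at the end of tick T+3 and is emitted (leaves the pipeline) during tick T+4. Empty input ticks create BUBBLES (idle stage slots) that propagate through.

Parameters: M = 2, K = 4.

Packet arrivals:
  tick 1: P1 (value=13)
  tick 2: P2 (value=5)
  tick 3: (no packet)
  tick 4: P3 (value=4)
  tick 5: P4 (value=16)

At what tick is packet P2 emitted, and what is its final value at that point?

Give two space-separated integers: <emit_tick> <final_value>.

Answer: 6 20

Derivation:
Tick 1: [PARSE:P1(v=13,ok=F), VALIDATE:-, TRANSFORM:-, EMIT:-] out:-; in:P1
Tick 2: [PARSE:P2(v=5,ok=F), VALIDATE:P1(v=13,ok=F), TRANSFORM:-, EMIT:-] out:-; in:P2
Tick 3: [PARSE:-, VALIDATE:P2(v=5,ok=T), TRANSFORM:P1(v=0,ok=F), EMIT:-] out:-; in:-
Tick 4: [PARSE:P3(v=4,ok=F), VALIDATE:-, TRANSFORM:P2(v=20,ok=T), EMIT:P1(v=0,ok=F)] out:-; in:P3
Tick 5: [PARSE:P4(v=16,ok=F), VALIDATE:P3(v=4,ok=F), TRANSFORM:-, EMIT:P2(v=20,ok=T)] out:P1(v=0); in:P4
Tick 6: [PARSE:-, VALIDATE:P4(v=16,ok=T), TRANSFORM:P3(v=0,ok=F), EMIT:-] out:P2(v=20); in:-
Tick 7: [PARSE:-, VALIDATE:-, TRANSFORM:P4(v=64,ok=T), EMIT:P3(v=0,ok=F)] out:-; in:-
Tick 8: [PARSE:-, VALIDATE:-, TRANSFORM:-, EMIT:P4(v=64,ok=T)] out:P3(v=0); in:-
Tick 9: [PARSE:-, VALIDATE:-, TRANSFORM:-, EMIT:-] out:P4(v=64); in:-
P2: arrives tick 2, valid=True (id=2, id%2=0), emit tick 6, final value 20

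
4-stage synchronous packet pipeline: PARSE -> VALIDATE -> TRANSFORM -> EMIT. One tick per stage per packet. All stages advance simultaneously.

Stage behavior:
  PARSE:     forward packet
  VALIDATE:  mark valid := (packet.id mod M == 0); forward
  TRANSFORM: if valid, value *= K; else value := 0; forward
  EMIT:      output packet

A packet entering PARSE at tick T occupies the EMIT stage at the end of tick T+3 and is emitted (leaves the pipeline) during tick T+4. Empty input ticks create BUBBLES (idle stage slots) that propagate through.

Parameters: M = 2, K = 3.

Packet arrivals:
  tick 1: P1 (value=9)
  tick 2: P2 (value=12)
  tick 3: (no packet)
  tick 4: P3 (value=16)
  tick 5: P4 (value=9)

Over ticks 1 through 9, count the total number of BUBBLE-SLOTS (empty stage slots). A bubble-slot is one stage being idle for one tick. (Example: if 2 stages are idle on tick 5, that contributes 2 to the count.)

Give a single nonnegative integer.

Tick 1: [PARSE:P1(v=9,ok=F), VALIDATE:-, TRANSFORM:-, EMIT:-] out:-; bubbles=3
Tick 2: [PARSE:P2(v=12,ok=F), VALIDATE:P1(v=9,ok=F), TRANSFORM:-, EMIT:-] out:-; bubbles=2
Tick 3: [PARSE:-, VALIDATE:P2(v=12,ok=T), TRANSFORM:P1(v=0,ok=F), EMIT:-] out:-; bubbles=2
Tick 4: [PARSE:P3(v=16,ok=F), VALIDATE:-, TRANSFORM:P2(v=36,ok=T), EMIT:P1(v=0,ok=F)] out:-; bubbles=1
Tick 5: [PARSE:P4(v=9,ok=F), VALIDATE:P3(v=16,ok=F), TRANSFORM:-, EMIT:P2(v=36,ok=T)] out:P1(v=0); bubbles=1
Tick 6: [PARSE:-, VALIDATE:P4(v=9,ok=T), TRANSFORM:P3(v=0,ok=F), EMIT:-] out:P2(v=36); bubbles=2
Tick 7: [PARSE:-, VALIDATE:-, TRANSFORM:P4(v=27,ok=T), EMIT:P3(v=0,ok=F)] out:-; bubbles=2
Tick 8: [PARSE:-, VALIDATE:-, TRANSFORM:-, EMIT:P4(v=27,ok=T)] out:P3(v=0); bubbles=3
Tick 9: [PARSE:-, VALIDATE:-, TRANSFORM:-, EMIT:-] out:P4(v=27); bubbles=4
Total bubble-slots: 20

Answer: 20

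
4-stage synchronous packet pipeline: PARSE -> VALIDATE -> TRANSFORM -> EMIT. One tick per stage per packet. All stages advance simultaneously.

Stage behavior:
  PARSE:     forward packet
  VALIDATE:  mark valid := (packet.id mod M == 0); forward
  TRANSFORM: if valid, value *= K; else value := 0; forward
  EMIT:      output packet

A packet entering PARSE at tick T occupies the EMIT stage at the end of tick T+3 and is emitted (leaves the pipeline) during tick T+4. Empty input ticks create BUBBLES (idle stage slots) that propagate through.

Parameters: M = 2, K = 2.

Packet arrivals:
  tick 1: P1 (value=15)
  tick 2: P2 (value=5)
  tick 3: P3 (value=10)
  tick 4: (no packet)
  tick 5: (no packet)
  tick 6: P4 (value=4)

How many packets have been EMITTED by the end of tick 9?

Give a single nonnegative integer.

Answer: 3

Derivation:
Tick 1: [PARSE:P1(v=15,ok=F), VALIDATE:-, TRANSFORM:-, EMIT:-] out:-; in:P1
Tick 2: [PARSE:P2(v=5,ok=F), VALIDATE:P1(v=15,ok=F), TRANSFORM:-, EMIT:-] out:-; in:P2
Tick 3: [PARSE:P3(v=10,ok=F), VALIDATE:P2(v=5,ok=T), TRANSFORM:P1(v=0,ok=F), EMIT:-] out:-; in:P3
Tick 4: [PARSE:-, VALIDATE:P3(v=10,ok=F), TRANSFORM:P2(v=10,ok=T), EMIT:P1(v=0,ok=F)] out:-; in:-
Tick 5: [PARSE:-, VALIDATE:-, TRANSFORM:P3(v=0,ok=F), EMIT:P2(v=10,ok=T)] out:P1(v=0); in:-
Tick 6: [PARSE:P4(v=4,ok=F), VALIDATE:-, TRANSFORM:-, EMIT:P3(v=0,ok=F)] out:P2(v=10); in:P4
Tick 7: [PARSE:-, VALIDATE:P4(v=4,ok=T), TRANSFORM:-, EMIT:-] out:P3(v=0); in:-
Tick 8: [PARSE:-, VALIDATE:-, TRANSFORM:P4(v=8,ok=T), EMIT:-] out:-; in:-
Tick 9: [PARSE:-, VALIDATE:-, TRANSFORM:-, EMIT:P4(v=8,ok=T)] out:-; in:-
Emitted by tick 9: ['P1', 'P2', 'P3']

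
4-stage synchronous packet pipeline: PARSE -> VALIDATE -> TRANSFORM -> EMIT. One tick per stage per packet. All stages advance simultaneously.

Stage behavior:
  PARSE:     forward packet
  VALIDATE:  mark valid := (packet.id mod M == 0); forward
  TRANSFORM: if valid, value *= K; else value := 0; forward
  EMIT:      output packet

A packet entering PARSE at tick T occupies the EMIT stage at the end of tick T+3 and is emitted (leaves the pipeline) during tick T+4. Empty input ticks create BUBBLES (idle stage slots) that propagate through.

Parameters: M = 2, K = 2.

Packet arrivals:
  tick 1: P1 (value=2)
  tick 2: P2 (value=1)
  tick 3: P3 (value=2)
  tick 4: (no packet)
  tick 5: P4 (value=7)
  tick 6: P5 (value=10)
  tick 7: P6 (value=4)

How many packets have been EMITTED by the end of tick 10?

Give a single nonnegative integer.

Answer: 5

Derivation:
Tick 1: [PARSE:P1(v=2,ok=F), VALIDATE:-, TRANSFORM:-, EMIT:-] out:-; in:P1
Tick 2: [PARSE:P2(v=1,ok=F), VALIDATE:P1(v=2,ok=F), TRANSFORM:-, EMIT:-] out:-; in:P2
Tick 3: [PARSE:P3(v=2,ok=F), VALIDATE:P2(v=1,ok=T), TRANSFORM:P1(v=0,ok=F), EMIT:-] out:-; in:P3
Tick 4: [PARSE:-, VALIDATE:P3(v=2,ok=F), TRANSFORM:P2(v=2,ok=T), EMIT:P1(v=0,ok=F)] out:-; in:-
Tick 5: [PARSE:P4(v=7,ok=F), VALIDATE:-, TRANSFORM:P3(v=0,ok=F), EMIT:P2(v=2,ok=T)] out:P1(v=0); in:P4
Tick 6: [PARSE:P5(v=10,ok=F), VALIDATE:P4(v=7,ok=T), TRANSFORM:-, EMIT:P3(v=0,ok=F)] out:P2(v=2); in:P5
Tick 7: [PARSE:P6(v=4,ok=F), VALIDATE:P5(v=10,ok=F), TRANSFORM:P4(v=14,ok=T), EMIT:-] out:P3(v=0); in:P6
Tick 8: [PARSE:-, VALIDATE:P6(v=4,ok=T), TRANSFORM:P5(v=0,ok=F), EMIT:P4(v=14,ok=T)] out:-; in:-
Tick 9: [PARSE:-, VALIDATE:-, TRANSFORM:P6(v=8,ok=T), EMIT:P5(v=0,ok=F)] out:P4(v=14); in:-
Tick 10: [PARSE:-, VALIDATE:-, TRANSFORM:-, EMIT:P6(v=8,ok=T)] out:P5(v=0); in:-
Emitted by tick 10: ['P1', 'P2', 'P3', 'P4', 'P5']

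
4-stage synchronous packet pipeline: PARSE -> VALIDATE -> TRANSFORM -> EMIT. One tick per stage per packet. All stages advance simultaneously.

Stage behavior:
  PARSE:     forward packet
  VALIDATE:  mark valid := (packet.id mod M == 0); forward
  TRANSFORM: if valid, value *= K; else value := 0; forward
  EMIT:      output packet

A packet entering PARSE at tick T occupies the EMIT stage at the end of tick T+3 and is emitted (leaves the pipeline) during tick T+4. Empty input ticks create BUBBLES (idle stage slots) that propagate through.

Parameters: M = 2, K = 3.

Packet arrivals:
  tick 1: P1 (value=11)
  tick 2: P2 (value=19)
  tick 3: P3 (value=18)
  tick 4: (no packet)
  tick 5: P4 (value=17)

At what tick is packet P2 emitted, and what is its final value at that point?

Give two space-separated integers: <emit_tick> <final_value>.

Tick 1: [PARSE:P1(v=11,ok=F), VALIDATE:-, TRANSFORM:-, EMIT:-] out:-; in:P1
Tick 2: [PARSE:P2(v=19,ok=F), VALIDATE:P1(v=11,ok=F), TRANSFORM:-, EMIT:-] out:-; in:P2
Tick 3: [PARSE:P3(v=18,ok=F), VALIDATE:P2(v=19,ok=T), TRANSFORM:P1(v=0,ok=F), EMIT:-] out:-; in:P3
Tick 4: [PARSE:-, VALIDATE:P3(v=18,ok=F), TRANSFORM:P2(v=57,ok=T), EMIT:P1(v=0,ok=F)] out:-; in:-
Tick 5: [PARSE:P4(v=17,ok=F), VALIDATE:-, TRANSFORM:P3(v=0,ok=F), EMIT:P2(v=57,ok=T)] out:P1(v=0); in:P4
Tick 6: [PARSE:-, VALIDATE:P4(v=17,ok=T), TRANSFORM:-, EMIT:P3(v=0,ok=F)] out:P2(v=57); in:-
Tick 7: [PARSE:-, VALIDATE:-, TRANSFORM:P4(v=51,ok=T), EMIT:-] out:P3(v=0); in:-
Tick 8: [PARSE:-, VALIDATE:-, TRANSFORM:-, EMIT:P4(v=51,ok=T)] out:-; in:-
Tick 9: [PARSE:-, VALIDATE:-, TRANSFORM:-, EMIT:-] out:P4(v=51); in:-
P2: arrives tick 2, valid=True (id=2, id%2=0), emit tick 6, final value 57

Answer: 6 57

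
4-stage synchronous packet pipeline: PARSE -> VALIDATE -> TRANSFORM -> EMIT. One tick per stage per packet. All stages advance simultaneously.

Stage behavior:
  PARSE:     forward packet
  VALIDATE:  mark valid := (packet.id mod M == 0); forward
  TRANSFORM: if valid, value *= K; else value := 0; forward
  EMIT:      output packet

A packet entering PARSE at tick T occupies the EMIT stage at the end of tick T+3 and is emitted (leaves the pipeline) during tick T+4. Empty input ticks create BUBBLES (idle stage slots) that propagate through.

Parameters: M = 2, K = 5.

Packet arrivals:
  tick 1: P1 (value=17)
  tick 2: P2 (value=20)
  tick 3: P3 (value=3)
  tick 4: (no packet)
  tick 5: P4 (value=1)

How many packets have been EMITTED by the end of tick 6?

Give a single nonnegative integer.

Answer: 2

Derivation:
Tick 1: [PARSE:P1(v=17,ok=F), VALIDATE:-, TRANSFORM:-, EMIT:-] out:-; in:P1
Tick 2: [PARSE:P2(v=20,ok=F), VALIDATE:P1(v=17,ok=F), TRANSFORM:-, EMIT:-] out:-; in:P2
Tick 3: [PARSE:P3(v=3,ok=F), VALIDATE:P2(v=20,ok=T), TRANSFORM:P1(v=0,ok=F), EMIT:-] out:-; in:P3
Tick 4: [PARSE:-, VALIDATE:P3(v=3,ok=F), TRANSFORM:P2(v=100,ok=T), EMIT:P1(v=0,ok=F)] out:-; in:-
Tick 5: [PARSE:P4(v=1,ok=F), VALIDATE:-, TRANSFORM:P3(v=0,ok=F), EMIT:P2(v=100,ok=T)] out:P1(v=0); in:P4
Tick 6: [PARSE:-, VALIDATE:P4(v=1,ok=T), TRANSFORM:-, EMIT:P3(v=0,ok=F)] out:P2(v=100); in:-
Emitted by tick 6: ['P1', 'P2']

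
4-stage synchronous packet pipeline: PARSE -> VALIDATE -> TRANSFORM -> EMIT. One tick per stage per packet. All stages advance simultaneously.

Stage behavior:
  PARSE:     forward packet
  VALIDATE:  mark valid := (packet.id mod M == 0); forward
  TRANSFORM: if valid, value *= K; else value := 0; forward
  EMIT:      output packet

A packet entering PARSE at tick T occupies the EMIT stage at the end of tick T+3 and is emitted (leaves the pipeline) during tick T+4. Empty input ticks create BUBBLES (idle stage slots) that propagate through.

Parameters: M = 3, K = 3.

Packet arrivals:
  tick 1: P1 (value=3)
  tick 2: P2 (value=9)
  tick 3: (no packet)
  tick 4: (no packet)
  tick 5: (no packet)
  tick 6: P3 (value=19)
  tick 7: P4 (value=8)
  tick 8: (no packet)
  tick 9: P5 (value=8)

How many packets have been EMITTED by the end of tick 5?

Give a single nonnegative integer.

Answer: 1

Derivation:
Tick 1: [PARSE:P1(v=3,ok=F), VALIDATE:-, TRANSFORM:-, EMIT:-] out:-; in:P1
Tick 2: [PARSE:P2(v=9,ok=F), VALIDATE:P1(v=3,ok=F), TRANSFORM:-, EMIT:-] out:-; in:P2
Tick 3: [PARSE:-, VALIDATE:P2(v=9,ok=F), TRANSFORM:P1(v=0,ok=F), EMIT:-] out:-; in:-
Tick 4: [PARSE:-, VALIDATE:-, TRANSFORM:P2(v=0,ok=F), EMIT:P1(v=0,ok=F)] out:-; in:-
Tick 5: [PARSE:-, VALIDATE:-, TRANSFORM:-, EMIT:P2(v=0,ok=F)] out:P1(v=0); in:-
Emitted by tick 5: ['P1']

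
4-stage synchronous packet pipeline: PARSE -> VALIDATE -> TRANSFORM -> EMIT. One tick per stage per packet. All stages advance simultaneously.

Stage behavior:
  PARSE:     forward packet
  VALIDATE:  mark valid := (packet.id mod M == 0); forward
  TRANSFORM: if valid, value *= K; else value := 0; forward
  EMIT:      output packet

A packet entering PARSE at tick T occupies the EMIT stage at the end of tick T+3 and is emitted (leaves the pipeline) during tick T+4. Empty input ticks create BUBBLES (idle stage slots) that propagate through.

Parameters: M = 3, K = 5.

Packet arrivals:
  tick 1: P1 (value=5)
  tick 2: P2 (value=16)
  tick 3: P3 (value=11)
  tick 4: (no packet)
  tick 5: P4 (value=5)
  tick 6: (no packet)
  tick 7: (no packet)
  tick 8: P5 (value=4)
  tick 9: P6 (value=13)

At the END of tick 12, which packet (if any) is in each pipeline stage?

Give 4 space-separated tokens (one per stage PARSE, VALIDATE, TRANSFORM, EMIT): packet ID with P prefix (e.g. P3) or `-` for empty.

Tick 1: [PARSE:P1(v=5,ok=F), VALIDATE:-, TRANSFORM:-, EMIT:-] out:-; in:P1
Tick 2: [PARSE:P2(v=16,ok=F), VALIDATE:P1(v=5,ok=F), TRANSFORM:-, EMIT:-] out:-; in:P2
Tick 3: [PARSE:P3(v=11,ok=F), VALIDATE:P2(v=16,ok=F), TRANSFORM:P1(v=0,ok=F), EMIT:-] out:-; in:P3
Tick 4: [PARSE:-, VALIDATE:P3(v=11,ok=T), TRANSFORM:P2(v=0,ok=F), EMIT:P1(v=0,ok=F)] out:-; in:-
Tick 5: [PARSE:P4(v=5,ok=F), VALIDATE:-, TRANSFORM:P3(v=55,ok=T), EMIT:P2(v=0,ok=F)] out:P1(v=0); in:P4
Tick 6: [PARSE:-, VALIDATE:P4(v=5,ok=F), TRANSFORM:-, EMIT:P3(v=55,ok=T)] out:P2(v=0); in:-
Tick 7: [PARSE:-, VALIDATE:-, TRANSFORM:P4(v=0,ok=F), EMIT:-] out:P3(v=55); in:-
Tick 8: [PARSE:P5(v=4,ok=F), VALIDATE:-, TRANSFORM:-, EMIT:P4(v=0,ok=F)] out:-; in:P5
Tick 9: [PARSE:P6(v=13,ok=F), VALIDATE:P5(v=4,ok=F), TRANSFORM:-, EMIT:-] out:P4(v=0); in:P6
Tick 10: [PARSE:-, VALIDATE:P6(v=13,ok=T), TRANSFORM:P5(v=0,ok=F), EMIT:-] out:-; in:-
Tick 11: [PARSE:-, VALIDATE:-, TRANSFORM:P6(v=65,ok=T), EMIT:P5(v=0,ok=F)] out:-; in:-
Tick 12: [PARSE:-, VALIDATE:-, TRANSFORM:-, EMIT:P6(v=65,ok=T)] out:P5(v=0); in:-
At end of tick 12: ['-', '-', '-', 'P6']

Answer: - - - P6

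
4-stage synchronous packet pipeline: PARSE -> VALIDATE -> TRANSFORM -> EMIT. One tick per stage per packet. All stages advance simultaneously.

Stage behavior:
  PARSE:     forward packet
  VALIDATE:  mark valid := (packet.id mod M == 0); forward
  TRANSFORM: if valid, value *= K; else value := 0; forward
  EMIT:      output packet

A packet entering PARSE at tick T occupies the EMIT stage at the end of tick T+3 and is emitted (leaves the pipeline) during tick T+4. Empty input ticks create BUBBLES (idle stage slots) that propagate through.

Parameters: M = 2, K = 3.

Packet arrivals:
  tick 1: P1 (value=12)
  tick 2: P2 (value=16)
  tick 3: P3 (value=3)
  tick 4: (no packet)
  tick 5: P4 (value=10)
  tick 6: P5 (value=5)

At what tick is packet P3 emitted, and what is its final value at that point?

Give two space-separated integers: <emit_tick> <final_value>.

Tick 1: [PARSE:P1(v=12,ok=F), VALIDATE:-, TRANSFORM:-, EMIT:-] out:-; in:P1
Tick 2: [PARSE:P2(v=16,ok=F), VALIDATE:P1(v=12,ok=F), TRANSFORM:-, EMIT:-] out:-; in:P2
Tick 3: [PARSE:P3(v=3,ok=F), VALIDATE:P2(v=16,ok=T), TRANSFORM:P1(v=0,ok=F), EMIT:-] out:-; in:P3
Tick 4: [PARSE:-, VALIDATE:P3(v=3,ok=F), TRANSFORM:P2(v=48,ok=T), EMIT:P1(v=0,ok=F)] out:-; in:-
Tick 5: [PARSE:P4(v=10,ok=F), VALIDATE:-, TRANSFORM:P3(v=0,ok=F), EMIT:P2(v=48,ok=T)] out:P1(v=0); in:P4
Tick 6: [PARSE:P5(v=5,ok=F), VALIDATE:P4(v=10,ok=T), TRANSFORM:-, EMIT:P3(v=0,ok=F)] out:P2(v=48); in:P5
Tick 7: [PARSE:-, VALIDATE:P5(v=5,ok=F), TRANSFORM:P4(v=30,ok=T), EMIT:-] out:P3(v=0); in:-
Tick 8: [PARSE:-, VALIDATE:-, TRANSFORM:P5(v=0,ok=F), EMIT:P4(v=30,ok=T)] out:-; in:-
Tick 9: [PARSE:-, VALIDATE:-, TRANSFORM:-, EMIT:P5(v=0,ok=F)] out:P4(v=30); in:-
Tick 10: [PARSE:-, VALIDATE:-, TRANSFORM:-, EMIT:-] out:P5(v=0); in:-
P3: arrives tick 3, valid=False (id=3, id%2=1), emit tick 7, final value 0

Answer: 7 0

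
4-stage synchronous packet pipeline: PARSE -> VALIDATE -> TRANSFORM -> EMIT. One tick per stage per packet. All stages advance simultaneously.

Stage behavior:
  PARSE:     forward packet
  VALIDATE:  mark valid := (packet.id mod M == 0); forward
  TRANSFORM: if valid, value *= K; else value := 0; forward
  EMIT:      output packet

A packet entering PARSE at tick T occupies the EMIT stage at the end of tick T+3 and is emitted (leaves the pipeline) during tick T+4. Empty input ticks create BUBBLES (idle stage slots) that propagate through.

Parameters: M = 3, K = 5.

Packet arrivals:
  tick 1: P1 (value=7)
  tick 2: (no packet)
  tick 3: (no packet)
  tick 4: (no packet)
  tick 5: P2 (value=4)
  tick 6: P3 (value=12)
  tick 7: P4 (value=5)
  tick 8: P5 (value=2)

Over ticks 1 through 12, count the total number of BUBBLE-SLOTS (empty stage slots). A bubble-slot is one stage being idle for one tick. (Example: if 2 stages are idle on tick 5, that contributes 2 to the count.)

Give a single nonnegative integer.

Tick 1: [PARSE:P1(v=7,ok=F), VALIDATE:-, TRANSFORM:-, EMIT:-] out:-; bubbles=3
Tick 2: [PARSE:-, VALIDATE:P1(v=7,ok=F), TRANSFORM:-, EMIT:-] out:-; bubbles=3
Tick 3: [PARSE:-, VALIDATE:-, TRANSFORM:P1(v=0,ok=F), EMIT:-] out:-; bubbles=3
Tick 4: [PARSE:-, VALIDATE:-, TRANSFORM:-, EMIT:P1(v=0,ok=F)] out:-; bubbles=3
Tick 5: [PARSE:P2(v=4,ok=F), VALIDATE:-, TRANSFORM:-, EMIT:-] out:P1(v=0); bubbles=3
Tick 6: [PARSE:P3(v=12,ok=F), VALIDATE:P2(v=4,ok=F), TRANSFORM:-, EMIT:-] out:-; bubbles=2
Tick 7: [PARSE:P4(v=5,ok=F), VALIDATE:P3(v=12,ok=T), TRANSFORM:P2(v=0,ok=F), EMIT:-] out:-; bubbles=1
Tick 8: [PARSE:P5(v=2,ok=F), VALIDATE:P4(v=5,ok=F), TRANSFORM:P3(v=60,ok=T), EMIT:P2(v=0,ok=F)] out:-; bubbles=0
Tick 9: [PARSE:-, VALIDATE:P5(v=2,ok=F), TRANSFORM:P4(v=0,ok=F), EMIT:P3(v=60,ok=T)] out:P2(v=0); bubbles=1
Tick 10: [PARSE:-, VALIDATE:-, TRANSFORM:P5(v=0,ok=F), EMIT:P4(v=0,ok=F)] out:P3(v=60); bubbles=2
Tick 11: [PARSE:-, VALIDATE:-, TRANSFORM:-, EMIT:P5(v=0,ok=F)] out:P4(v=0); bubbles=3
Tick 12: [PARSE:-, VALIDATE:-, TRANSFORM:-, EMIT:-] out:P5(v=0); bubbles=4
Total bubble-slots: 28

Answer: 28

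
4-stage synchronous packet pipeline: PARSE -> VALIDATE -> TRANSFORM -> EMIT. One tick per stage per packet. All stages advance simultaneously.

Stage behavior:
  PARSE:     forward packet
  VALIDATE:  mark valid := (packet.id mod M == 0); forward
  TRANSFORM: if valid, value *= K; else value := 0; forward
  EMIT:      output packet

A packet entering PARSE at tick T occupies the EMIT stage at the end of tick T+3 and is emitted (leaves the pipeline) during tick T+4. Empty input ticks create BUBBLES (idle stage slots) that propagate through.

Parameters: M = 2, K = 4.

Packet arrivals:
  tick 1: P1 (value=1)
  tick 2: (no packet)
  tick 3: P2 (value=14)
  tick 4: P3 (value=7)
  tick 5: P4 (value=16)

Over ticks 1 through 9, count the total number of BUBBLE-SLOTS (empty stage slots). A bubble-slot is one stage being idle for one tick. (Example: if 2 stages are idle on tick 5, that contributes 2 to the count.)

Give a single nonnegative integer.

Tick 1: [PARSE:P1(v=1,ok=F), VALIDATE:-, TRANSFORM:-, EMIT:-] out:-; bubbles=3
Tick 2: [PARSE:-, VALIDATE:P1(v=1,ok=F), TRANSFORM:-, EMIT:-] out:-; bubbles=3
Tick 3: [PARSE:P2(v=14,ok=F), VALIDATE:-, TRANSFORM:P1(v=0,ok=F), EMIT:-] out:-; bubbles=2
Tick 4: [PARSE:P3(v=7,ok=F), VALIDATE:P2(v=14,ok=T), TRANSFORM:-, EMIT:P1(v=0,ok=F)] out:-; bubbles=1
Tick 5: [PARSE:P4(v=16,ok=F), VALIDATE:P3(v=7,ok=F), TRANSFORM:P2(v=56,ok=T), EMIT:-] out:P1(v=0); bubbles=1
Tick 6: [PARSE:-, VALIDATE:P4(v=16,ok=T), TRANSFORM:P3(v=0,ok=F), EMIT:P2(v=56,ok=T)] out:-; bubbles=1
Tick 7: [PARSE:-, VALIDATE:-, TRANSFORM:P4(v=64,ok=T), EMIT:P3(v=0,ok=F)] out:P2(v=56); bubbles=2
Tick 8: [PARSE:-, VALIDATE:-, TRANSFORM:-, EMIT:P4(v=64,ok=T)] out:P3(v=0); bubbles=3
Tick 9: [PARSE:-, VALIDATE:-, TRANSFORM:-, EMIT:-] out:P4(v=64); bubbles=4
Total bubble-slots: 20

Answer: 20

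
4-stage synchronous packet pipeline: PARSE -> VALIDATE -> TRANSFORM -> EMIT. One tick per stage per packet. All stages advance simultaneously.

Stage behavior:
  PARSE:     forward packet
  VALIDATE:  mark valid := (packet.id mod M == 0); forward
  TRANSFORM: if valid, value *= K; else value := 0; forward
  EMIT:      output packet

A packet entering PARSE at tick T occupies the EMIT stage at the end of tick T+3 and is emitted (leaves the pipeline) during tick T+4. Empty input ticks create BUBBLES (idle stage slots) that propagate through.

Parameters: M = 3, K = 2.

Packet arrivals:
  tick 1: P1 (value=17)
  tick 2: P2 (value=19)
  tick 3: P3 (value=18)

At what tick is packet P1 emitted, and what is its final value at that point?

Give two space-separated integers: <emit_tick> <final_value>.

Answer: 5 0

Derivation:
Tick 1: [PARSE:P1(v=17,ok=F), VALIDATE:-, TRANSFORM:-, EMIT:-] out:-; in:P1
Tick 2: [PARSE:P2(v=19,ok=F), VALIDATE:P1(v=17,ok=F), TRANSFORM:-, EMIT:-] out:-; in:P2
Tick 3: [PARSE:P3(v=18,ok=F), VALIDATE:P2(v=19,ok=F), TRANSFORM:P1(v=0,ok=F), EMIT:-] out:-; in:P3
Tick 4: [PARSE:-, VALIDATE:P3(v=18,ok=T), TRANSFORM:P2(v=0,ok=F), EMIT:P1(v=0,ok=F)] out:-; in:-
Tick 5: [PARSE:-, VALIDATE:-, TRANSFORM:P3(v=36,ok=T), EMIT:P2(v=0,ok=F)] out:P1(v=0); in:-
Tick 6: [PARSE:-, VALIDATE:-, TRANSFORM:-, EMIT:P3(v=36,ok=T)] out:P2(v=0); in:-
Tick 7: [PARSE:-, VALIDATE:-, TRANSFORM:-, EMIT:-] out:P3(v=36); in:-
P1: arrives tick 1, valid=False (id=1, id%3=1), emit tick 5, final value 0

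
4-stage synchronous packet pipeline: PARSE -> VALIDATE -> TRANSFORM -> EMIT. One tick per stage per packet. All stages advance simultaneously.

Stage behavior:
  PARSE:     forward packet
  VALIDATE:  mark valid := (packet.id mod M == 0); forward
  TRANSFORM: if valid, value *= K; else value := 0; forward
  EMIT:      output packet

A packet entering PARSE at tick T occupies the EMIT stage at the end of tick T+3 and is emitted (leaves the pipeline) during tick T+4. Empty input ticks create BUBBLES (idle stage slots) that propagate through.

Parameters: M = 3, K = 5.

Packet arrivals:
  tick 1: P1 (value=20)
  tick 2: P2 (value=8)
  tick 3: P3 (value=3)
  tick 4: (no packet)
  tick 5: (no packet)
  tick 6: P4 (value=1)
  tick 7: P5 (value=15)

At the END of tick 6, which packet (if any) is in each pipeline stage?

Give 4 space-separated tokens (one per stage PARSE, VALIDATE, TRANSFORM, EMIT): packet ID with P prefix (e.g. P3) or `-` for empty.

Tick 1: [PARSE:P1(v=20,ok=F), VALIDATE:-, TRANSFORM:-, EMIT:-] out:-; in:P1
Tick 2: [PARSE:P2(v=8,ok=F), VALIDATE:P1(v=20,ok=F), TRANSFORM:-, EMIT:-] out:-; in:P2
Tick 3: [PARSE:P3(v=3,ok=F), VALIDATE:P2(v=8,ok=F), TRANSFORM:P1(v=0,ok=F), EMIT:-] out:-; in:P3
Tick 4: [PARSE:-, VALIDATE:P3(v=3,ok=T), TRANSFORM:P2(v=0,ok=F), EMIT:P1(v=0,ok=F)] out:-; in:-
Tick 5: [PARSE:-, VALIDATE:-, TRANSFORM:P3(v=15,ok=T), EMIT:P2(v=0,ok=F)] out:P1(v=0); in:-
Tick 6: [PARSE:P4(v=1,ok=F), VALIDATE:-, TRANSFORM:-, EMIT:P3(v=15,ok=T)] out:P2(v=0); in:P4
At end of tick 6: ['P4', '-', '-', 'P3']

Answer: P4 - - P3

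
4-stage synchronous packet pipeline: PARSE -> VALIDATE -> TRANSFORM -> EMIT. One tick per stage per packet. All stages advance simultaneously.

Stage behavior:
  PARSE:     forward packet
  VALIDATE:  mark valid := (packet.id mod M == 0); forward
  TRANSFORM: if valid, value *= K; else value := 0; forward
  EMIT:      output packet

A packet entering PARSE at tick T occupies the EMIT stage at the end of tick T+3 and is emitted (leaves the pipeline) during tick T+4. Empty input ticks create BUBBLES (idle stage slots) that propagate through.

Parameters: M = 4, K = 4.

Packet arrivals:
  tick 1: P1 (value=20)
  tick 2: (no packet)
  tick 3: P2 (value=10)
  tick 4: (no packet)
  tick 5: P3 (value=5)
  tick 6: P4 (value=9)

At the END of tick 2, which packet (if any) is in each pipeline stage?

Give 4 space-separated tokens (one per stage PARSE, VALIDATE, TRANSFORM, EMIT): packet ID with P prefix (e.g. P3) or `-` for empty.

Answer: - P1 - -

Derivation:
Tick 1: [PARSE:P1(v=20,ok=F), VALIDATE:-, TRANSFORM:-, EMIT:-] out:-; in:P1
Tick 2: [PARSE:-, VALIDATE:P1(v=20,ok=F), TRANSFORM:-, EMIT:-] out:-; in:-
At end of tick 2: ['-', 'P1', '-', '-']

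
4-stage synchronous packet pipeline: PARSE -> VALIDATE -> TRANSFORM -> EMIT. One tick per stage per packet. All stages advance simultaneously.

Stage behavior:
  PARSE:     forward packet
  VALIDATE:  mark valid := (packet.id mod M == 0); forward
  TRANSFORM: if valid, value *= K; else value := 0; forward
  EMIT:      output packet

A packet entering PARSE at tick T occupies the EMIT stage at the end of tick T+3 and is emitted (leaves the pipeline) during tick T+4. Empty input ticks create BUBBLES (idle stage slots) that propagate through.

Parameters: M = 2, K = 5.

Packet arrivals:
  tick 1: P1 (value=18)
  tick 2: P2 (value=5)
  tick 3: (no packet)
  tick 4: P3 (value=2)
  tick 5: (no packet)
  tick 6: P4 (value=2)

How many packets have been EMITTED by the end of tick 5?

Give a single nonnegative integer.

Tick 1: [PARSE:P1(v=18,ok=F), VALIDATE:-, TRANSFORM:-, EMIT:-] out:-; in:P1
Tick 2: [PARSE:P2(v=5,ok=F), VALIDATE:P1(v=18,ok=F), TRANSFORM:-, EMIT:-] out:-; in:P2
Tick 3: [PARSE:-, VALIDATE:P2(v=5,ok=T), TRANSFORM:P1(v=0,ok=F), EMIT:-] out:-; in:-
Tick 4: [PARSE:P3(v=2,ok=F), VALIDATE:-, TRANSFORM:P2(v=25,ok=T), EMIT:P1(v=0,ok=F)] out:-; in:P3
Tick 5: [PARSE:-, VALIDATE:P3(v=2,ok=F), TRANSFORM:-, EMIT:P2(v=25,ok=T)] out:P1(v=0); in:-
Emitted by tick 5: ['P1']

Answer: 1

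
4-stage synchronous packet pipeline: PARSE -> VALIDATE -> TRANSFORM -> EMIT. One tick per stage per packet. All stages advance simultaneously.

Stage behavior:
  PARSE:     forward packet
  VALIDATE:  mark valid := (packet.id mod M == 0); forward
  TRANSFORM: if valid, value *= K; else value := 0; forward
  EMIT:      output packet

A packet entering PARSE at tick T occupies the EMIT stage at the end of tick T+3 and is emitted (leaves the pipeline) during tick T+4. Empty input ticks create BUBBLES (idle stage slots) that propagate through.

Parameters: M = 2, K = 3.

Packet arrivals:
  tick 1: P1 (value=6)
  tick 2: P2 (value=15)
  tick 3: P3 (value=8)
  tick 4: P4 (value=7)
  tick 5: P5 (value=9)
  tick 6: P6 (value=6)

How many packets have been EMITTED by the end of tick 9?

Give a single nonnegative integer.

Answer: 5

Derivation:
Tick 1: [PARSE:P1(v=6,ok=F), VALIDATE:-, TRANSFORM:-, EMIT:-] out:-; in:P1
Tick 2: [PARSE:P2(v=15,ok=F), VALIDATE:P1(v=6,ok=F), TRANSFORM:-, EMIT:-] out:-; in:P2
Tick 3: [PARSE:P3(v=8,ok=F), VALIDATE:P2(v=15,ok=T), TRANSFORM:P1(v=0,ok=F), EMIT:-] out:-; in:P3
Tick 4: [PARSE:P4(v=7,ok=F), VALIDATE:P3(v=8,ok=F), TRANSFORM:P2(v=45,ok=T), EMIT:P1(v=0,ok=F)] out:-; in:P4
Tick 5: [PARSE:P5(v=9,ok=F), VALIDATE:P4(v=7,ok=T), TRANSFORM:P3(v=0,ok=F), EMIT:P2(v=45,ok=T)] out:P1(v=0); in:P5
Tick 6: [PARSE:P6(v=6,ok=F), VALIDATE:P5(v=9,ok=F), TRANSFORM:P4(v=21,ok=T), EMIT:P3(v=0,ok=F)] out:P2(v=45); in:P6
Tick 7: [PARSE:-, VALIDATE:P6(v=6,ok=T), TRANSFORM:P5(v=0,ok=F), EMIT:P4(v=21,ok=T)] out:P3(v=0); in:-
Tick 8: [PARSE:-, VALIDATE:-, TRANSFORM:P6(v=18,ok=T), EMIT:P5(v=0,ok=F)] out:P4(v=21); in:-
Tick 9: [PARSE:-, VALIDATE:-, TRANSFORM:-, EMIT:P6(v=18,ok=T)] out:P5(v=0); in:-
Emitted by tick 9: ['P1', 'P2', 'P3', 'P4', 'P5']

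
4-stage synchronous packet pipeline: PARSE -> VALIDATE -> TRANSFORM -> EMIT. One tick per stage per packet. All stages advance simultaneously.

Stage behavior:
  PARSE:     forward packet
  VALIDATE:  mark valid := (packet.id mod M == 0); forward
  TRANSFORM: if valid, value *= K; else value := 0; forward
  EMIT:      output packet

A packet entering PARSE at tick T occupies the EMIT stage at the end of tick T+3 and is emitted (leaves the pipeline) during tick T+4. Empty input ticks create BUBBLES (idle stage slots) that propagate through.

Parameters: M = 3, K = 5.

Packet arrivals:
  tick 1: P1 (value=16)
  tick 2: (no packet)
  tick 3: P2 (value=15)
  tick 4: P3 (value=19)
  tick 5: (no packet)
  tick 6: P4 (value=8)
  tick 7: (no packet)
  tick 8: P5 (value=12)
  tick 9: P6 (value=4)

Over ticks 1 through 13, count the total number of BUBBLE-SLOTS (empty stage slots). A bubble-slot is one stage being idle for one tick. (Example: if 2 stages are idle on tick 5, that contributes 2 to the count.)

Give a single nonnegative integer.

Answer: 28

Derivation:
Tick 1: [PARSE:P1(v=16,ok=F), VALIDATE:-, TRANSFORM:-, EMIT:-] out:-; bubbles=3
Tick 2: [PARSE:-, VALIDATE:P1(v=16,ok=F), TRANSFORM:-, EMIT:-] out:-; bubbles=3
Tick 3: [PARSE:P2(v=15,ok=F), VALIDATE:-, TRANSFORM:P1(v=0,ok=F), EMIT:-] out:-; bubbles=2
Tick 4: [PARSE:P3(v=19,ok=F), VALIDATE:P2(v=15,ok=F), TRANSFORM:-, EMIT:P1(v=0,ok=F)] out:-; bubbles=1
Tick 5: [PARSE:-, VALIDATE:P3(v=19,ok=T), TRANSFORM:P2(v=0,ok=F), EMIT:-] out:P1(v=0); bubbles=2
Tick 6: [PARSE:P4(v=8,ok=F), VALIDATE:-, TRANSFORM:P3(v=95,ok=T), EMIT:P2(v=0,ok=F)] out:-; bubbles=1
Tick 7: [PARSE:-, VALIDATE:P4(v=8,ok=F), TRANSFORM:-, EMIT:P3(v=95,ok=T)] out:P2(v=0); bubbles=2
Tick 8: [PARSE:P5(v=12,ok=F), VALIDATE:-, TRANSFORM:P4(v=0,ok=F), EMIT:-] out:P3(v=95); bubbles=2
Tick 9: [PARSE:P6(v=4,ok=F), VALIDATE:P5(v=12,ok=F), TRANSFORM:-, EMIT:P4(v=0,ok=F)] out:-; bubbles=1
Tick 10: [PARSE:-, VALIDATE:P6(v=4,ok=T), TRANSFORM:P5(v=0,ok=F), EMIT:-] out:P4(v=0); bubbles=2
Tick 11: [PARSE:-, VALIDATE:-, TRANSFORM:P6(v=20,ok=T), EMIT:P5(v=0,ok=F)] out:-; bubbles=2
Tick 12: [PARSE:-, VALIDATE:-, TRANSFORM:-, EMIT:P6(v=20,ok=T)] out:P5(v=0); bubbles=3
Tick 13: [PARSE:-, VALIDATE:-, TRANSFORM:-, EMIT:-] out:P6(v=20); bubbles=4
Total bubble-slots: 28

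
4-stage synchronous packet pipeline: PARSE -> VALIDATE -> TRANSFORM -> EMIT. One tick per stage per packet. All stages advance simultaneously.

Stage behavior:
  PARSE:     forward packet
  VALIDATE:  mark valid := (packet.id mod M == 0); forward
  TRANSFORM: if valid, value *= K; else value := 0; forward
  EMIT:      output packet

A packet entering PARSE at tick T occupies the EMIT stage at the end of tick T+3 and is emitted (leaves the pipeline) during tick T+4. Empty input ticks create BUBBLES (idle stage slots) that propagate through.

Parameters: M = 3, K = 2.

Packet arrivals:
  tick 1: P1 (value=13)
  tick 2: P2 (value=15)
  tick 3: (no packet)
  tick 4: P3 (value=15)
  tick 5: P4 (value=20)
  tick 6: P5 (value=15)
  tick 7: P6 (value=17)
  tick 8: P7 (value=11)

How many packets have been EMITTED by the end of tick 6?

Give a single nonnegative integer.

Tick 1: [PARSE:P1(v=13,ok=F), VALIDATE:-, TRANSFORM:-, EMIT:-] out:-; in:P1
Tick 2: [PARSE:P2(v=15,ok=F), VALIDATE:P1(v=13,ok=F), TRANSFORM:-, EMIT:-] out:-; in:P2
Tick 3: [PARSE:-, VALIDATE:P2(v=15,ok=F), TRANSFORM:P1(v=0,ok=F), EMIT:-] out:-; in:-
Tick 4: [PARSE:P3(v=15,ok=F), VALIDATE:-, TRANSFORM:P2(v=0,ok=F), EMIT:P1(v=0,ok=F)] out:-; in:P3
Tick 5: [PARSE:P4(v=20,ok=F), VALIDATE:P3(v=15,ok=T), TRANSFORM:-, EMIT:P2(v=0,ok=F)] out:P1(v=0); in:P4
Tick 6: [PARSE:P5(v=15,ok=F), VALIDATE:P4(v=20,ok=F), TRANSFORM:P3(v=30,ok=T), EMIT:-] out:P2(v=0); in:P5
Emitted by tick 6: ['P1', 'P2']

Answer: 2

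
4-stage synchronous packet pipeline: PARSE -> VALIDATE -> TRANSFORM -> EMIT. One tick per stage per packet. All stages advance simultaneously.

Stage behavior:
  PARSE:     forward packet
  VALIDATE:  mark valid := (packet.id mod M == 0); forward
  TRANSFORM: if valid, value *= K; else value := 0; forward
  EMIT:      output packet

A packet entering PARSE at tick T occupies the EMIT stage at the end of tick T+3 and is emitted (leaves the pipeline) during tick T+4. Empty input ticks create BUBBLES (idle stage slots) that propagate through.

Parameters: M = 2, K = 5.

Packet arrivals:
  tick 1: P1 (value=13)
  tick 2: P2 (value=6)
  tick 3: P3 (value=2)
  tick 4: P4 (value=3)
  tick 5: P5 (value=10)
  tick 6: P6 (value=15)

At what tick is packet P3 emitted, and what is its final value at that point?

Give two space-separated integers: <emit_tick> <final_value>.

Answer: 7 0

Derivation:
Tick 1: [PARSE:P1(v=13,ok=F), VALIDATE:-, TRANSFORM:-, EMIT:-] out:-; in:P1
Tick 2: [PARSE:P2(v=6,ok=F), VALIDATE:P1(v=13,ok=F), TRANSFORM:-, EMIT:-] out:-; in:P2
Tick 3: [PARSE:P3(v=2,ok=F), VALIDATE:P2(v=6,ok=T), TRANSFORM:P1(v=0,ok=F), EMIT:-] out:-; in:P3
Tick 4: [PARSE:P4(v=3,ok=F), VALIDATE:P3(v=2,ok=F), TRANSFORM:P2(v=30,ok=T), EMIT:P1(v=0,ok=F)] out:-; in:P4
Tick 5: [PARSE:P5(v=10,ok=F), VALIDATE:P4(v=3,ok=T), TRANSFORM:P3(v=0,ok=F), EMIT:P2(v=30,ok=T)] out:P1(v=0); in:P5
Tick 6: [PARSE:P6(v=15,ok=F), VALIDATE:P5(v=10,ok=F), TRANSFORM:P4(v=15,ok=T), EMIT:P3(v=0,ok=F)] out:P2(v=30); in:P6
Tick 7: [PARSE:-, VALIDATE:P6(v=15,ok=T), TRANSFORM:P5(v=0,ok=F), EMIT:P4(v=15,ok=T)] out:P3(v=0); in:-
Tick 8: [PARSE:-, VALIDATE:-, TRANSFORM:P6(v=75,ok=T), EMIT:P5(v=0,ok=F)] out:P4(v=15); in:-
Tick 9: [PARSE:-, VALIDATE:-, TRANSFORM:-, EMIT:P6(v=75,ok=T)] out:P5(v=0); in:-
Tick 10: [PARSE:-, VALIDATE:-, TRANSFORM:-, EMIT:-] out:P6(v=75); in:-
P3: arrives tick 3, valid=False (id=3, id%2=1), emit tick 7, final value 0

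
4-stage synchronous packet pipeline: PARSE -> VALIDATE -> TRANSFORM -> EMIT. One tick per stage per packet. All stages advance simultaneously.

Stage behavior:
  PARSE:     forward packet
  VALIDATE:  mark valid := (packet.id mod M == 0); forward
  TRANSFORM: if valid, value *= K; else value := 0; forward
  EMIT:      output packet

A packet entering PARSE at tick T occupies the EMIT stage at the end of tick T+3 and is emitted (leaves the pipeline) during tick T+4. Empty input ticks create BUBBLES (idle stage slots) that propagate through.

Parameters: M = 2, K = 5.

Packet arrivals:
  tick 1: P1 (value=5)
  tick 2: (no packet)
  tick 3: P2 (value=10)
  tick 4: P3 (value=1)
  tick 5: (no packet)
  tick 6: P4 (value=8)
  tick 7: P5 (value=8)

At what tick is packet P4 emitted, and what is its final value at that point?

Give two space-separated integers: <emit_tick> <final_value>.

Tick 1: [PARSE:P1(v=5,ok=F), VALIDATE:-, TRANSFORM:-, EMIT:-] out:-; in:P1
Tick 2: [PARSE:-, VALIDATE:P1(v=5,ok=F), TRANSFORM:-, EMIT:-] out:-; in:-
Tick 3: [PARSE:P2(v=10,ok=F), VALIDATE:-, TRANSFORM:P1(v=0,ok=F), EMIT:-] out:-; in:P2
Tick 4: [PARSE:P3(v=1,ok=F), VALIDATE:P2(v=10,ok=T), TRANSFORM:-, EMIT:P1(v=0,ok=F)] out:-; in:P3
Tick 5: [PARSE:-, VALIDATE:P3(v=1,ok=F), TRANSFORM:P2(v=50,ok=T), EMIT:-] out:P1(v=0); in:-
Tick 6: [PARSE:P4(v=8,ok=F), VALIDATE:-, TRANSFORM:P3(v=0,ok=F), EMIT:P2(v=50,ok=T)] out:-; in:P4
Tick 7: [PARSE:P5(v=8,ok=F), VALIDATE:P4(v=8,ok=T), TRANSFORM:-, EMIT:P3(v=0,ok=F)] out:P2(v=50); in:P5
Tick 8: [PARSE:-, VALIDATE:P5(v=8,ok=F), TRANSFORM:P4(v=40,ok=T), EMIT:-] out:P3(v=0); in:-
Tick 9: [PARSE:-, VALIDATE:-, TRANSFORM:P5(v=0,ok=F), EMIT:P4(v=40,ok=T)] out:-; in:-
Tick 10: [PARSE:-, VALIDATE:-, TRANSFORM:-, EMIT:P5(v=0,ok=F)] out:P4(v=40); in:-
Tick 11: [PARSE:-, VALIDATE:-, TRANSFORM:-, EMIT:-] out:P5(v=0); in:-
P4: arrives tick 6, valid=True (id=4, id%2=0), emit tick 10, final value 40

Answer: 10 40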